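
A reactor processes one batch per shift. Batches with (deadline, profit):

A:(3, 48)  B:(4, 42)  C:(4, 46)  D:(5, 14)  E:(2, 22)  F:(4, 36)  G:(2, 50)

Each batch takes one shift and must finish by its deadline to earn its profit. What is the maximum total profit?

Sort by profit descending; place each in the latest free slot ≤ its deadline.
Profit order: G=50 A=48 C=46 B=42 F=36 E=22 D=14
Assign: G→slot 2, A→slot 3, C→slot 4, B→slot 1, F skipped, E skipped, D→slot 5.
Slots: [1:B] [2:G] [3:A] [4:C] [5:D]
Profit = 42 + 50 + 48 + 46 + 14 = 200

200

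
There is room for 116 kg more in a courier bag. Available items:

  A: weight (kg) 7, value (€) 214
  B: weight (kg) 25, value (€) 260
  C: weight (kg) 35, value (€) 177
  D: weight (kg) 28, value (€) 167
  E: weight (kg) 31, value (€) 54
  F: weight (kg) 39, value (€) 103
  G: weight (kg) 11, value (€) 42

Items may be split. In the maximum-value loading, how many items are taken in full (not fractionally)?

5

Greedy by value/weight ratio, highest first.
Order: A (214/7=30.57) > B (260/25=10.40) > D (167/28=5.96) > C (177/35=5.06) > G (42/11=3.82) > F (103/39=2.64) > E (54/31=1.74)
Fill: take A (7 @ 214) → take B (25 @ 260) → take D (28 @ 167) → take C (35 @ 177) → take G (11 @ 42) → take 10/39 of F → 26.41; 116/116 used.
5 item(s) taken whole; one partial (take 10/39 of F).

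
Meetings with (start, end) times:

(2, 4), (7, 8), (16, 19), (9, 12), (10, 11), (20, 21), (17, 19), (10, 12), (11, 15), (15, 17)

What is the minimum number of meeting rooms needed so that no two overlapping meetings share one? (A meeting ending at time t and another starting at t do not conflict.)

starts: [2, 7, 9, 10, 10, 11, 15, 16, 17, 20]
ends:   [4, 8, 11, 12, 12, 15, 17, 19, 19, 21]
s2→1 e4→0 s7→1 e8→0 s9→1 s10→2 s10→3  — peak 3.

3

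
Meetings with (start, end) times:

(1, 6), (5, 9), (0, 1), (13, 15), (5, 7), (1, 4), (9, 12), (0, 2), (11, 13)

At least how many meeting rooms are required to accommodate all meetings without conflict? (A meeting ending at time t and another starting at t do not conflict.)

3

Count concurrent intervals with a sweep; the peak is the room count.
Events (time:±→running): 0:+→1 0:+→2 1:-→1 1:+→2 1:+→3 … peak 3.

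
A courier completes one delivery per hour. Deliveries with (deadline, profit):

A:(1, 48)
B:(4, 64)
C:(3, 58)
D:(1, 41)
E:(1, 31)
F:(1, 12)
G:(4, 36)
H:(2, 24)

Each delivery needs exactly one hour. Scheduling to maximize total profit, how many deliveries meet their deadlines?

4

Take jobs in profit order; each goes to the latest open slot no later than its deadline.
By profit: B(d4,64), C(d3,58), A(d1,48), D(d1,41), G(d4,36), E(d1,31), H(d2,24), F(d1,12)
B→slot 4; C→slot 3; A→slot 1; D skipped; G→slot 2; E skipped; H skipped; F skipped.
4 of 8 scheduled.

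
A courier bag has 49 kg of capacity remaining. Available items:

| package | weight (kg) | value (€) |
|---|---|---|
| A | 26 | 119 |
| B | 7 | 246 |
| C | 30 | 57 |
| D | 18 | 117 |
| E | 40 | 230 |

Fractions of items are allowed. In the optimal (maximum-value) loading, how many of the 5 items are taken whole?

2

Sort by value per unit weight and fill in that order.
Order: B (246/7=35.14) > D (117/18=6.50) > E (230/40=5.75) > A (119/26=4.58) > C (57/30=1.90)
Fill: take B (7 @ 246) → take D (18 @ 117) → take 24/40 of E → 138.00; 49/49 used.
2 item(s) taken whole; one partial (take 24/40 of E).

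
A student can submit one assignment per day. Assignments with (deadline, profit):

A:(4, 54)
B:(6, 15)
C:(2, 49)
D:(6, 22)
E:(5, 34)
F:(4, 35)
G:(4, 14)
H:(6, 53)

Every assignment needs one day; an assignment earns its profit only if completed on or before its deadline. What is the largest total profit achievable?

247

Profit order: A=54 H=53 C=49 F=35 E=34 D=22 B=15 G=14
Assign: A→slot 4, H→slot 6, C→slot 2, F→slot 3, E→slot 5, D→slot 1, B skipped, G skipped.
Slots: [1:D] [2:C] [3:F] [4:A] [5:E] [6:H]
Profit = 22 + 49 + 35 + 54 + 34 + 53 = 247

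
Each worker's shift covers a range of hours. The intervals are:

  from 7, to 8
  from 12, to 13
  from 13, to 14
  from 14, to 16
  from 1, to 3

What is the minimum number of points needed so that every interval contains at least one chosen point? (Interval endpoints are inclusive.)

4

Sort by right endpoint; whenever an interval is uncovered, place a point at its right end.
By right end: [1,3]  [7,8]  [12,13]  [13,14]  [14,16]
[1,3] uncovered → point at 3; [7,8] uncovered → point at 8; [12,13] uncovered → point at 13; [14,16] uncovered → point at 16.
Points: 3, 8, 13, 16 (4 total).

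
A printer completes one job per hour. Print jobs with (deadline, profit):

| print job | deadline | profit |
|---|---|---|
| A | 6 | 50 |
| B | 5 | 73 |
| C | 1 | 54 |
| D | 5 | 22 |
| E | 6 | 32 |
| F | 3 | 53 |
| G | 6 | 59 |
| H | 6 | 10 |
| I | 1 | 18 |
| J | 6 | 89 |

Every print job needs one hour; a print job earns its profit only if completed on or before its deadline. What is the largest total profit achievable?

Take jobs in profit order; each goes to the latest open slot no later than its deadline.
By profit: J(d6,89), B(d5,73), G(d6,59), C(d1,54), F(d3,53), A(d6,50), E(d6,32), D(d5,22), I(d1,18), H(d6,10)
J→slot 6; B→slot 5; G→slot 4; C→slot 1; F→slot 3; A→slot 2; E skipped; D skipped; I skipped; H skipped.
Profit = 54 + 50 + 53 + 59 + 73 + 89 = 378

378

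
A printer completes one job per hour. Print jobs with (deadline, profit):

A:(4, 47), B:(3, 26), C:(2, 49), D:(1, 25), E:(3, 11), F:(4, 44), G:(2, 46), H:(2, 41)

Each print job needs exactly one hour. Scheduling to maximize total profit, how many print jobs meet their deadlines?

4

Profit order: C=49 A=47 G=46 F=44 H=41 B=26 D=25 E=11
Assign: C→slot 2, A→slot 4, G→slot 1, F→slot 3, H skipped, B skipped, D skipped, E skipped.
Slots: [1:G] [2:C] [3:F] [4:A]
4 of 8 scheduled.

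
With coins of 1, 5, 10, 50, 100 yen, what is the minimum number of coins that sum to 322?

7

Greedy: take as many of the largest coin as possible, then repeat with the remainder.
322 − 3×100→22 − 2×10→2 − 2×1→0
Total coins = 3 + 2 + 2 = 7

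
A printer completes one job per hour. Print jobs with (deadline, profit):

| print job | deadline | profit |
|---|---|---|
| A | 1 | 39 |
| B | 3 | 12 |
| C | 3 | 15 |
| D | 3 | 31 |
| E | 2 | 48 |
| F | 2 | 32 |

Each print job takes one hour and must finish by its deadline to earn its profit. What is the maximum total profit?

By profit: E(d2,48), A(d1,39), F(d2,32), D(d3,31), C(d3,15), B(d3,12)
E→slot 2; A→slot 1; F skipped; D→slot 3; C skipped; B skipped.
Profit = 39 + 48 + 31 = 118

118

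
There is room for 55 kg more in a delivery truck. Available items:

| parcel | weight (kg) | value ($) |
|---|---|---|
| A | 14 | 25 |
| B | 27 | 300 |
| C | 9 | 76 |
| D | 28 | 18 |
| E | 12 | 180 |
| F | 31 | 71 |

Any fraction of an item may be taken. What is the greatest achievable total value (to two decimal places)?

Greedy by value/weight ratio, highest first.
Ratios (sorted): E 15.00, B 11.11, C 8.44, F 2.29, A 1.79, D 0.64
take E (12 @ 180); take B (27 @ 300); take C (9 @ 76); take 7/31 of F → 16.03. Capacity used 55/55.
Total value = 572.03

572.03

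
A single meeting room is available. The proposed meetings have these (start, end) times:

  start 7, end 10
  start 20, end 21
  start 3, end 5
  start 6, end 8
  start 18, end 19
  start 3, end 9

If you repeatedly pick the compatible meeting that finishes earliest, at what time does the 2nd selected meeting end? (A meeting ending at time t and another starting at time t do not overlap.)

Greedy by earliest finish: after sorting by end time, pick each interval compatible with the last pick.
By end time: (3,5), (6,8), (3,9), (7,10), (18,19), (20,21).
Pick (3,5); next start ≥ 5 → (6,8); next start ≥ 8 → (18,19); next start ≥ 19 → (20,21).
Selected: (3,5) (6,8) (18,19) (20,21)

8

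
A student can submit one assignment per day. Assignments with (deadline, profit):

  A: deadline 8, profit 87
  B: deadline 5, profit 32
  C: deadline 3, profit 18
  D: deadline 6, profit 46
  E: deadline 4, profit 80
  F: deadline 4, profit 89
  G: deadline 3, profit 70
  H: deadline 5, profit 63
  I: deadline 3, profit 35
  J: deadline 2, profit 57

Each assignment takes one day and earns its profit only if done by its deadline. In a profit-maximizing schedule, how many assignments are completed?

Profit order: F=89 A=87 E=80 G=70 H=63 J=57 D=46 I=35 B=32 C=18
Assign: F→slot 4, A→slot 8, E→slot 3, G→slot 2, H→slot 5, J→slot 1, D→slot 6, I skipped, B skipped, C skipped.
Slots: [1:J] [2:G] [3:E] [4:F] [5:H] [6:D] [8:A]
7 of 10 scheduled.

7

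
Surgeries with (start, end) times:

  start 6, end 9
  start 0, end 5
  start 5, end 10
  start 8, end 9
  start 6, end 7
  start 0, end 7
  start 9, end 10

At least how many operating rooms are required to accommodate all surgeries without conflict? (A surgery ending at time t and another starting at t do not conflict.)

Events (time:±→running): 0:+→1 0:+→2 5:-→1 5:+→2 6:+→3 6:+→4 … peak 4.

4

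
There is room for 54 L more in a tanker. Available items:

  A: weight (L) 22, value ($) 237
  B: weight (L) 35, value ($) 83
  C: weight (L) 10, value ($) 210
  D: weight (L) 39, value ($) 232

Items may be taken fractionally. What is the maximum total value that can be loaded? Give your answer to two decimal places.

Sort by value per unit weight and fill in that order.
Order: C (210/10=21.00) > A (237/22=10.77) > D (232/39=5.95) > B (83/35=2.37)
Fill: take C (10 @ 210) → take A (22 @ 237) → take 22/39 of D → 130.87; 54/54 used.
Total value = 577.87

577.87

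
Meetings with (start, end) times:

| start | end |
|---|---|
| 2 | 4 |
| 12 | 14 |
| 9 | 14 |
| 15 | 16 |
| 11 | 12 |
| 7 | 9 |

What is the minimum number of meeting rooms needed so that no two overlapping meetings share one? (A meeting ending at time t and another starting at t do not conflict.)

2

Count concurrent intervals with a sweep; the peak is the room count.
starts: [2, 7, 9, 11, 12, 15]
ends:   [4, 9, 12, 14, 14, 16]
s2→1 e4→0 s7→1 e9→0 s9→1 s11→2  — peak 2.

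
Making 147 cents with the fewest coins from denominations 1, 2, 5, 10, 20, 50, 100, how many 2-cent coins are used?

1

147 − 1×100→47 − 2×20→7 − 1×5→2 − 1×2→0
Count of 2: 1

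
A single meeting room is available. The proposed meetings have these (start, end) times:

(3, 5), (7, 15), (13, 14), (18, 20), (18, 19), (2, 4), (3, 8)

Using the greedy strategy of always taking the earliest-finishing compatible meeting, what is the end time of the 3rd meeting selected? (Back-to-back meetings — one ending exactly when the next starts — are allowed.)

19

Order by finish time; keep every interval that doesn't clash with the previous kept one.
Sorted by end: (2,4)  (3,5)  (3,8)  (13,14)  (7,15)  (18,19)  (18,20)
take (2,4); take (13,14); take (18,19); skip (18,20).
Selected: (2,4) (13,14) (18,19)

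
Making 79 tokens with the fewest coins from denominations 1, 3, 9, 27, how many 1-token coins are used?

Use the largest denomination that fits, subtract, and repeat.
79 = 2×27 + 2×9 + 2×3 + 1×1
Count of 1: 1

1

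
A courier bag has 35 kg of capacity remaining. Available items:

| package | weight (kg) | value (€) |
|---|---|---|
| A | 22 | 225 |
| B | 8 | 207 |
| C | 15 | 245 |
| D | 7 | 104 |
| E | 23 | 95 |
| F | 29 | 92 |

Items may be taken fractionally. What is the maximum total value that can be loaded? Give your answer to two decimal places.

607.14

Sort by value per unit weight and fill in that order.
Order: B (207/8=25.88) > C (245/15=16.33) > D (104/7=14.86) > A (225/22=10.23) > E (95/23=4.13) > F (92/29=3.17)
Fill: take B (8 @ 207) → take C (15 @ 245) → take D (7 @ 104) → take 5/22 of A → 51.14; 35/35 used.
Total value = 607.14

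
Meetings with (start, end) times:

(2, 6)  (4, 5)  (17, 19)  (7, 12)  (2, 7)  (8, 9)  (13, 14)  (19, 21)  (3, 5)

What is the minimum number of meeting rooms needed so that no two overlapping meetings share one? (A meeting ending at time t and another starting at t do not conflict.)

Events (time:±→running): 2:+→1 2:+→2 3:+→3 4:+→4 … peak 4.

4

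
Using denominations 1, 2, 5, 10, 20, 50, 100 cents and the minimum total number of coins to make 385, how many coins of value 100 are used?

385 − 3×100→85 − 1×50→35 − 1×20→15 − 1×10→5 − 1×5→0
Count of 100: 3

3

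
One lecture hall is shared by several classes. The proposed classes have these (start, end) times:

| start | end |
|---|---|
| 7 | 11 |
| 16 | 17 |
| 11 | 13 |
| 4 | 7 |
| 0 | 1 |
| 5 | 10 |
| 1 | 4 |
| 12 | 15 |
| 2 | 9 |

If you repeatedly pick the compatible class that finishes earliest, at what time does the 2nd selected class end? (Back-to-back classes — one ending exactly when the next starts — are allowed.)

Order by finish time; keep every interval that doesn't clash with the previous kept one.
By end time: (0,1), (1,4), (4,7), (2,9), (5,10), (7,11), (11,13), (12,15), (16,17).
Pick (0,1); next start ≥ 1 → (1,4); next start ≥ 4 → (4,7); next start ≥ 7 → (7,11); next start ≥ 11 → (11,13); next start ≥ 13 → (16,17).
Selected: (0,1) (1,4) (4,7) (7,11) (11,13) (16,17)

4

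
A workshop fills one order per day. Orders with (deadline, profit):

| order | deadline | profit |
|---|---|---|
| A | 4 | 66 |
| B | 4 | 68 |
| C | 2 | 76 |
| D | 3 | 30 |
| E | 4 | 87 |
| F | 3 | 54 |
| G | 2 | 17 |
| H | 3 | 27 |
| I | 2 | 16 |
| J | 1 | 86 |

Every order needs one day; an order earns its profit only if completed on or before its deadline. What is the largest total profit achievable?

317

Sort by profit descending; place each in the latest free slot ≤ its deadline.
Profit order: E=87 J=86 C=76 B=68 A=66 F=54 D=30 H=27 G=17 I=16
Assign: E→slot 4, J→slot 1, C→slot 2, B→slot 3, A skipped, F skipped, D skipped, H skipped, G skipped, I skipped.
Slots: [1:J] [2:C] [3:B] [4:E]
Profit = 86 + 76 + 68 + 87 = 317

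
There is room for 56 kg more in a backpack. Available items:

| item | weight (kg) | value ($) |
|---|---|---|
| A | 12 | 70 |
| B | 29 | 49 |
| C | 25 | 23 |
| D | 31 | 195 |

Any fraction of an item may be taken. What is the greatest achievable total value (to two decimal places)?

286.97

Sort by value per unit weight and fill in that order.
Ratios (sorted): D 6.29, A 5.83, B 1.69, C 0.92
take D (31 @ 195); take A (12 @ 70); take 13/29 of B → 21.97. Capacity used 56/56.
Total value = 286.97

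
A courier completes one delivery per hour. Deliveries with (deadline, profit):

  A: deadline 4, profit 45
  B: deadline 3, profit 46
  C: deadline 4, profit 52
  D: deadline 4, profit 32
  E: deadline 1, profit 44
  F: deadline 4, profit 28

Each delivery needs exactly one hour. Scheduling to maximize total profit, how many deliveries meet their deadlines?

4

Sort by profit descending; place each in the latest free slot ≤ its deadline.
By profit: C(d4,52), B(d3,46), A(d4,45), E(d1,44), D(d4,32), F(d4,28)
C→slot 4; B→slot 3; A→slot 2; E→slot 1; D skipped; F skipped.
4 of 6 scheduled.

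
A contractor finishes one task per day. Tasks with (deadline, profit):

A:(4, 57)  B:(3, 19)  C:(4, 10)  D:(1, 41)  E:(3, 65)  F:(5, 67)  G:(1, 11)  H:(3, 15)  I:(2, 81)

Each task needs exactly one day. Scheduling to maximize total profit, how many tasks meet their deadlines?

5

Take jobs in profit order; each goes to the latest open slot no later than its deadline.
By profit: I(d2,81), F(d5,67), E(d3,65), A(d4,57), D(d1,41), B(d3,19), H(d3,15), G(d1,11), C(d4,10)
I→slot 2; F→slot 5; E→slot 3; A→slot 4; D→slot 1; B skipped; H skipped; G skipped; C skipped.
5 of 9 scheduled.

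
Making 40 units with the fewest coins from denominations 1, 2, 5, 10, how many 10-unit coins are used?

4

40 = 4×10
Count of 10: 4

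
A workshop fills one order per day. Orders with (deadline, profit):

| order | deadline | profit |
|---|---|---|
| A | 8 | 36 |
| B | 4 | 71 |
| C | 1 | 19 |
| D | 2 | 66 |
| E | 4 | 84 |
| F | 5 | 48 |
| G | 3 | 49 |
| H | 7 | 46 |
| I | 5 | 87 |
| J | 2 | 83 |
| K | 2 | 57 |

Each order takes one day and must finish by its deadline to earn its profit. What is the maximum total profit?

473

Take jobs in profit order; each goes to the latest open slot no later than its deadline.
By profit: I(d5,87), E(d4,84), J(d2,83), B(d4,71), D(d2,66), K(d2,57), G(d3,49), F(d5,48), H(d7,46), A(d8,36), C(d1,19)
I→slot 5; E→slot 4; J→slot 2; B→slot 3; D→slot 1; K skipped; G skipped; F skipped; H→slot 7; A→slot 8; C skipped.
Profit = 66 + 83 + 71 + 84 + 87 + 46 + 36 = 473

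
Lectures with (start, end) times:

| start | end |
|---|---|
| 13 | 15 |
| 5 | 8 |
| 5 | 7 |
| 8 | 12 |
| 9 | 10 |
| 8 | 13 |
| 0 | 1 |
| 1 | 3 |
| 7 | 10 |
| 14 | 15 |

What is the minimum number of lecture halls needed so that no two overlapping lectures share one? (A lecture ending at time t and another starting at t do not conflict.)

Count concurrent intervals with a sweep; the peak is the room count.
Events (time:±→running): 0:+→1 1:-→0 1:+→1 3:-→0 5:+→1 5:+→2 7:-→1 7:+→2 8:-→1 8:+→2 8:+→3 9:+→4 … peak 4.

4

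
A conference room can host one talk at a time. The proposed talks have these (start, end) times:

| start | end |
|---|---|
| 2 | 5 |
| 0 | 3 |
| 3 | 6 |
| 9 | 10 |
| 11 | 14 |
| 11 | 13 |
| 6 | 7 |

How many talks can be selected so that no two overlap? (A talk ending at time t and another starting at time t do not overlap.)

5

Sorted by end: (0,3)  (2,5)  (3,6)  (6,7)  (9,10)  (11,13)  (11,14)
take (0,3); skip (2,5); take (3,6); take (6,7); take (9,10); take (11,13); skip (11,14).
Selected 5 talks.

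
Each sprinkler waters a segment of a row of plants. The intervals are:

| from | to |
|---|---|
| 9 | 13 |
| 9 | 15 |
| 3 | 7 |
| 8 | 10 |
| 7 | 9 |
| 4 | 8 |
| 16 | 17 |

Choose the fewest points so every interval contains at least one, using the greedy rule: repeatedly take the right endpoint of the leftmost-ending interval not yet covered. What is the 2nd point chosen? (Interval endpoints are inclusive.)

10

Process intervals by earliest right end; each time one isn't hit yet, stab at its right endpoint.
Sorted: [3,7] [4,8] [7,9] [8,10] [9,13] [9,15] [16,17]
{[3,7],[4,8],[7,9]} hit by 7; {[8,10],[9,13],[9,15]} hit by 10; {[16,17]} hit by 17.
Points: 7, 10, 17 (3 total).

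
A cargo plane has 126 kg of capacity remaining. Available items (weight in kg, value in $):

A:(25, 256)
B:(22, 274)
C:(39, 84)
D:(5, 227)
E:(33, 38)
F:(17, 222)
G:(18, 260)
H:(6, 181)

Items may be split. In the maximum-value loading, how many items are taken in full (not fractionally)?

Sort by value per unit weight and fill in that order.
Ratios (sorted): D 45.40, H 30.17, G 14.44, F 13.06, B 12.45, A 10.24, C 2.15, E 1.15
take D (5 @ 227); take H (6 @ 181); take G (18 @ 260); take F (17 @ 222); take B (22 @ 274); take A (25 @ 256); take 33/39 of C → 71.08. Capacity used 126/126.
6 item(s) taken whole; one partial (take 33/39 of C).

6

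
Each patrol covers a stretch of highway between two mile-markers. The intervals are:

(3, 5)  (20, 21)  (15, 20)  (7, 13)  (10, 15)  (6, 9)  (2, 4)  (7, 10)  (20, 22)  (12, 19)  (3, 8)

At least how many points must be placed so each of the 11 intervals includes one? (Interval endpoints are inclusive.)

Process intervals by earliest right end; each time one isn't hit yet, stab at its right endpoint.
By right end: [2,4]  [3,5]  [3,8]  [6,9]  [7,10]  [7,13]  [10,15]  [12,19]  [15,20]  [20,21]  [20,22]
[2,4] uncovered → point at 4; [6,9] uncovered → point at 9; [10,15] uncovered → point at 15; [20,21] uncovered → point at 21.
Points: 4, 9, 15, 21 (4 total).

4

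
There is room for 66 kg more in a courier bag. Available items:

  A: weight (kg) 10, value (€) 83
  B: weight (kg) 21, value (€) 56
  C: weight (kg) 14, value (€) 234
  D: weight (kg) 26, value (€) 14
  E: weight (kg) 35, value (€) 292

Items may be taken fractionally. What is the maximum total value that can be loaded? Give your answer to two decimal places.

627.67

Greedy by value/weight ratio, highest first.
Order: C (234/14=16.71) > E (292/35=8.34) > A (83/10=8.30) > B (56/21=2.67) > D (14/26=0.54)
Fill: take C (14 @ 234) → take E (35 @ 292) → take A (10 @ 83) → take 7/21 of B → 18.67; 66/66 used.
Total value = 627.67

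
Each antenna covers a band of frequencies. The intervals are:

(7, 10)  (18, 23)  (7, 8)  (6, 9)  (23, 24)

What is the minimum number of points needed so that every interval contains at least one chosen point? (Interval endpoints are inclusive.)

2

Sorted: [7,8] [6,9] [7,10] [18,23] [23,24]
{[7,8],[6,9],[7,10]} hit by 8; {[18,23],[23,24]} hit by 23.
Points: 8, 23 (2 total).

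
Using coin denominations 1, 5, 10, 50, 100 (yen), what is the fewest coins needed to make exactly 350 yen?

4

Greedy: take as many of the largest coin as possible, then repeat with the remainder.
350 − 3×100→50 − 1×50→0
Total coins = 3 + 1 = 4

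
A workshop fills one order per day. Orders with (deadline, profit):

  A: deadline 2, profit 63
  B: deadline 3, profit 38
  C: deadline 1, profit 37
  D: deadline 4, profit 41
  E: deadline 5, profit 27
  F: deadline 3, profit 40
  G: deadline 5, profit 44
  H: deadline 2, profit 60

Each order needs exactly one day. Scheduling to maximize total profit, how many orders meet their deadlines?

Sort by profit descending; place each in the latest free slot ≤ its deadline.
By profit: A(d2,63), H(d2,60), G(d5,44), D(d4,41), F(d3,40), B(d3,38), C(d1,37), E(d5,27)
A→slot 2; H→slot 1; G→slot 5; D→slot 4; F→slot 3; B skipped; C skipped; E skipped.
5 of 8 scheduled.

5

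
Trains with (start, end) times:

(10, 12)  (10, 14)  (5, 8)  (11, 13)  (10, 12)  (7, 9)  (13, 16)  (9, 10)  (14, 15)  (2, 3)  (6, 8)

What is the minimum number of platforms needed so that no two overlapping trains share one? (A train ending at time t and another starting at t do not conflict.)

The answer is the maximum number of intervals overlapping at any instant.
Events (time:±→running): 2:+→1 3:-→0 5:+→1 6:+→2 7:+→3 8:-→2 8:-→1 9:-→0 9:+→1 10:-→0 10:+→1 10:+→2 10:+→3 11:+→4 … peak 4.

4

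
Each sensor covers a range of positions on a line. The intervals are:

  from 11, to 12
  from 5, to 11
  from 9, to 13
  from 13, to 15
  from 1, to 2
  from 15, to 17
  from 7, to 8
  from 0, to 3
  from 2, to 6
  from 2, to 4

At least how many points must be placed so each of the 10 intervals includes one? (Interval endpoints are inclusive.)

4

Process intervals by earliest right end; each time one isn't hit yet, stab at its right endpoint.
By right end: [1,2]  [0,3]  [2,4]  [2,6]  [7,8]  [5,11]  [11,12]  [9,13]  [13,15]  [15,17]
[1,2] uncovered → point at 2; [7,8] uncovered → point at 8; [11,12] uncovered → point at 12; [13,15] uncovered → point at 15.
Points: 2, 8, 12, 15 (4 total).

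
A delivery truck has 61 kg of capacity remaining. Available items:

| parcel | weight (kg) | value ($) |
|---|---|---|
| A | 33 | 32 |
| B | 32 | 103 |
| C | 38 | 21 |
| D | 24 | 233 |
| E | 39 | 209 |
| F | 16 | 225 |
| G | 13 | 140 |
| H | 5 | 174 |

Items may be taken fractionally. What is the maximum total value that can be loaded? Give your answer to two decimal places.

788.08

Ratios (sorted): H 34.80, F 14.06, G 10.77, D 9.71, E 5.36, B 3.22, A 0.97, C 0.55
take H (5 @ 174); take F (16 @ 225); take G (13 @ 140); take D (24 @ 233); take 3/39 of E → 16.08. Capacity used 61/61.
Total value = 788.08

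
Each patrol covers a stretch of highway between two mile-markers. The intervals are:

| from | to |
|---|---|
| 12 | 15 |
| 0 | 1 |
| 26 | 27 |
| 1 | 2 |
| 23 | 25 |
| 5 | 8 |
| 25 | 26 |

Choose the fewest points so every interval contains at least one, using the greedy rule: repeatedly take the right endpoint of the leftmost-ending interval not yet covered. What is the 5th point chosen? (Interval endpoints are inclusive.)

27

Sort by right endpoint; whenever an interval is uncovered, place a point at its right end.
Sorted: [0,1] [1,2] [5,8] [12,15] [23,25] [25,26] [26,27]
{[0,1],[1,2]} hit by 1; {[5,8]} hit by 8; {[12,15]} hit by 15; {[23,25],[25,26]} hit by 25; {[26,27]} hit by 27.
Points: 1, 8, 15, 25, 27 (5 total).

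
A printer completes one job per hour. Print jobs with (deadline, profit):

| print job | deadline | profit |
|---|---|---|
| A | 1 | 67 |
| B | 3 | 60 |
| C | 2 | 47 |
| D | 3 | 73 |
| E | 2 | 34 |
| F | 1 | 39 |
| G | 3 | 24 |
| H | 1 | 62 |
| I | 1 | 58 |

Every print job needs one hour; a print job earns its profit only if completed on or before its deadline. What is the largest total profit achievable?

200

Profit order: D=73 A=67 H=62 B=60 I=58 C=47 F=39 E=34 G=24
Assign: D→slot 3, A→slot 1, H skipped, B→slot 2, I skipped, C skipped, F skipped, E skipped, G skipped.
Slots: [1:A] [2:B] [3:D]
Profit = 67 + 60 + 73 = 200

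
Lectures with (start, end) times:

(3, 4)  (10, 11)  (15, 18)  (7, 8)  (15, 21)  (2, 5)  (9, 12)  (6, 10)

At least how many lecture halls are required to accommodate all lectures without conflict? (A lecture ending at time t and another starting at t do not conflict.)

Events (time:±→running): 2:+→1 3:+→2 … peak 2.

2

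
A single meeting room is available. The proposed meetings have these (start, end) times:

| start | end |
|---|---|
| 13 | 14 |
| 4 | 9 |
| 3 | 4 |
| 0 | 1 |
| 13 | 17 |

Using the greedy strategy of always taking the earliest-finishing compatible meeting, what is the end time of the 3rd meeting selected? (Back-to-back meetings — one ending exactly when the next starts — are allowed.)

Greedy by earliest finish: after sorting by end time, pick each interval compatible with the last pick.
Sorted by end: (0,1)  (3,4)  (4,9)  (13,14)  (13,17)
take (0,1); take (3,4); take (4,9); take (13,14).
Selected: (0,1) (3,4) (4,9) (13,14)

9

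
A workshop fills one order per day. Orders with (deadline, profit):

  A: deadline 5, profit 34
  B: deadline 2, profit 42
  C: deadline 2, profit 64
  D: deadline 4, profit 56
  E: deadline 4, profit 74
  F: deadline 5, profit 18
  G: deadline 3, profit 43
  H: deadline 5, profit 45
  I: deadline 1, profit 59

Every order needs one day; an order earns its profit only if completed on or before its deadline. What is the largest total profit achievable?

By profit: E(d4,74), C(d2,64), I(d1,59), D(d4,56), H(d5,45), G(d3,43), B(d2,42), A(d5,34), F(d5,18)
E→slot 4; C→slot 2; I→slot 1; D→slot 3; H→slot 5; G skipped; B skipped; A skipped; F skipped.
Profit = 59 + 64 + 56 + 74 + 45 = 298

298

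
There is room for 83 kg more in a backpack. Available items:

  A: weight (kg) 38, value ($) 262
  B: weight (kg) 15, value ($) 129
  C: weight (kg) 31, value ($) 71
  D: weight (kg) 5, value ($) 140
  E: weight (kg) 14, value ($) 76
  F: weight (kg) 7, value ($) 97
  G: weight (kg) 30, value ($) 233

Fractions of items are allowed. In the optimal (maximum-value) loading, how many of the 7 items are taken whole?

Sort by value per unit weight and fill in that order.
Order: D (140/5=28.00) > F (97/7=13.86) > B (129/15=8.60) > G (233/30=7.77) > A (262/38=6.89) > E (76/14=5.43) > C (71/31=2.29)
Fill: take D (5 @ 140) → take F (7 @ 97) → take B (15 @ 129) → take G (30 @ 233) → take 26/38 of A → 179.26; 83/83 used.
4 item(s) taken whole; one partial (take 26/38 of A).

4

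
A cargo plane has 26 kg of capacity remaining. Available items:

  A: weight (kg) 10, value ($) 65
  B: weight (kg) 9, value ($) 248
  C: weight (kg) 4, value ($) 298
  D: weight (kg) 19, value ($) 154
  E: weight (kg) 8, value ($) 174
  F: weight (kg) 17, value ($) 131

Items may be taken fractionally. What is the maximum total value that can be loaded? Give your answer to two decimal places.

760.53

Ratios (sorted): C 74.50, B 27.56, E 21.75, D 8.11, F 7.71, A 6.50
take C (4 @ 298); take B (9 @ 248); take E (8 @ 174); take 5/19 of D → 40.53. Capacity used 26/26.
Total value = 760.53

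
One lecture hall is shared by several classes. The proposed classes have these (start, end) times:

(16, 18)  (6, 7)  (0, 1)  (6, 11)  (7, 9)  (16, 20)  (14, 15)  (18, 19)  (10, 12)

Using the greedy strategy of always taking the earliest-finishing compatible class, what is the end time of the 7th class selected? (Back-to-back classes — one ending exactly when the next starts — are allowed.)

19

Sort by end time and greedily take each interval whose start is ≥ the last chosen end.
By end time: (0,1), (6,7), (7,9), (6,11), (10,12), (14,15), (16,18), (18,19), (16,20).
Pick (0,1); next start ≥ 1 → (6,7); next start ≥ 7 → (7,9); next start ≥ 9 → (10,12); next start ≥ 12 → (14,15); next start ≥ 15 → (16,18); next start ≥ 18 → (18,19).
Selected: (0,1) (6,7) (7,9) (10,12) (14,15) (16,18) (18,19)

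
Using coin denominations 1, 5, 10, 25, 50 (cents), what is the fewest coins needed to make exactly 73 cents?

6

Use the largest denomination that fits, subtract, and repeat.
73 = 1×50 + 2×10 + 3×1
Total coins = 1 + 2 + 3 = 6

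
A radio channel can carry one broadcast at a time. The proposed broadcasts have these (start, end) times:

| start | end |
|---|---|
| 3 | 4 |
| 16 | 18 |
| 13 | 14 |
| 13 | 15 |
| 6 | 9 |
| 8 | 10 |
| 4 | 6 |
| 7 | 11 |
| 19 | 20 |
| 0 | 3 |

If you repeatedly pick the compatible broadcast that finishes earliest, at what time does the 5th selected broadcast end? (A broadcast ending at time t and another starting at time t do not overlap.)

Greedy by earliest finish: after sorting by end time, pick each interval compatible with the last pick.
Sorted by end: (0,3)  (3,4)  (4,6)  (6,9)  (8,10)  (7,11)  (13,14)  (13,15)  (16,18)  (19,20)
take (0,3); take (3,4); take (4,6); take (6,9); take (13,14); skip (13,15); take (16,18); take (19,20).
Selected: (0,3) (3,4) (4,6) (6,9) (13,14) (16,18) (19,20)

14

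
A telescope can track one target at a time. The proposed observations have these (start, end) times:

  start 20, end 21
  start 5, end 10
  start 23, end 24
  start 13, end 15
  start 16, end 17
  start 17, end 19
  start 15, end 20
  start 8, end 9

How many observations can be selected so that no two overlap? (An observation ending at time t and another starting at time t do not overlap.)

Greedy by earliest finish: after sorting by end time, pick each interval compatible with the last pick.
Sorted by end: (8,9)  (5,10)  (13,15)  (16,17)  (17,19)  (15,20)  (20,21)  (23,24)
take (8,9); take (13,15); take (16,17); take (17,19); take (20,21); take (23,24).
Selected 6 observations.

6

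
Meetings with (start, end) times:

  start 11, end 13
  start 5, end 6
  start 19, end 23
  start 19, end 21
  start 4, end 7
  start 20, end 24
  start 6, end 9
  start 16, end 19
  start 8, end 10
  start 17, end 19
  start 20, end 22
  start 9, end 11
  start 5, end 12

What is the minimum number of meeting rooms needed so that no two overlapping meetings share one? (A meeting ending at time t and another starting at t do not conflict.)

4

starts: [4, 5, 5, 6, 8, 9, 11, 16, 17, 19, 19, 20, 20]
ends:   [6, 7, 9, 10, 11, 12, 13, 19, 19, 21, 22, 23, 24]
s4→1 s5→2 s5→3 e6→2 s6→3 e7→2 s8→3 e9→2 s9→3 e10→2 e11→1 s11→2 e12→1 e13→0 s16→1 s17→2 e19→1 e19→0 s19→1 s19→2 s20→3 s20→4  — peak 4.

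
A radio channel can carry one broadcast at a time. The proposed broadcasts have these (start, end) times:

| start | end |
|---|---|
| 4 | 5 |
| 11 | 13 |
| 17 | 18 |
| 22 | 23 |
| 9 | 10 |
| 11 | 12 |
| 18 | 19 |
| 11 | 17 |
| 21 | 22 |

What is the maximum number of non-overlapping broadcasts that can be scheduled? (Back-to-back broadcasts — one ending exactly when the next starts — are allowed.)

7

Greedy by earliest finish: after sorting by end time, pick each interval compatible with the last pick.
By end time: (4,5), (9,10), (11,12), (11,13), (11,17), (17,18), (18,19), (21,22), (22,23).
Pick (4,5); next start ≥ 5 → (9,10); next start ≥ 10 → (11,12); next start ≥ 12 → (17,18); next start ≥ 18 → (18,19); next start ≥ 19 → (21,22); next start ≥ 22 → (22,23).
Selected 7 broadcasts.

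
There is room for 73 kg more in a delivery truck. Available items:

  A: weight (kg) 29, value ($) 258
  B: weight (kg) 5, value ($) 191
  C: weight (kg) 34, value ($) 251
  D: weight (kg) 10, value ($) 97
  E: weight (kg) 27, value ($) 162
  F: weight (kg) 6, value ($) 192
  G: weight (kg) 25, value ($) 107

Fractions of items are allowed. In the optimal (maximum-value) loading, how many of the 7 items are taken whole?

4

Order: B (191/5=38.20) > F (192/6=32.00) > D (97/10=9.70) > A (258/29=8.90) > C (251/34=7.38) > E (162/27=6.00) > G (107/25=4.28)
Fill: take B (5 @ 191) → take F (6 @ 192) → take D (10 @ 97) → take A (29 @ 258) → take 23/34 of C → 169.79; 73/73 used.
4 item(s) taken whole; one partial (take 23/34 of C).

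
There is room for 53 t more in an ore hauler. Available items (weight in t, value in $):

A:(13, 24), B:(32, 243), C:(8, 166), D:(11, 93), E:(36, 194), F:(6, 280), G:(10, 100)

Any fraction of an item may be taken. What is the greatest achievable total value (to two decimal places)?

Greedy by value/weight ratio, highest first.
Order: F (280/6=46.67) > C (166/8=20.75) > G (100/10=10.00) > D (93/11=8.45) > B (243/32=7.59) > E (194/36=5.39) > A (24/13=1.85)
Fill: take F (6 @ 280) → take C (8 @ 166) → take G (10 @ 100) → take D (11 @ 93) → take 18/32 of B → 136.69; 53/53 used.
Total value = 775.69

775.69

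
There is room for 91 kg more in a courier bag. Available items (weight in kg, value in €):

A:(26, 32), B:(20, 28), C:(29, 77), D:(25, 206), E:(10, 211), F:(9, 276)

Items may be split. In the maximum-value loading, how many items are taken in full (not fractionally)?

Ratios (sorted): F 30.67, E 21.10, D 8.24, C 2.66, B 1.40, A 1.23
take F (9 @ 276); take E (10 @ 211); take D (25 @ 206); take C (29 @ 77); take 18/20 of B → 25.20. Capacity used 91/91.
4 item(s) taken whole; one partial (take 18/20 of B).

4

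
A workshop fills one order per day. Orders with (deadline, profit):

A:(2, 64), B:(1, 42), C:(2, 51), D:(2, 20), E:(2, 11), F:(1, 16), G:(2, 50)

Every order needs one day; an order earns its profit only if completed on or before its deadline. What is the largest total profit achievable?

Sort by profit descending; place each in the latest free slot ≤ its deadline.
By profit: A(d2,64), C(d2,51), G(d2,50), B(d1,42), D(d2,20), F(d1,16), E(d2,11)
A→slot 2; C→slot 1; G skipped; B skipped; D skipped; F skipped; E skipped.
Profit = 51 + 64 = 115

115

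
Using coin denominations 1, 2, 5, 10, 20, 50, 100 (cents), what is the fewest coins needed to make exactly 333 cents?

7

Use the largest denomination that fits, subtract, and repeat.
333 − 3×100→33 − 1×20→13 − 1×10→3 − 1×2→1 − 1×1→0
Total coins = 3 + 1 + 1 + 1 + 1 = 7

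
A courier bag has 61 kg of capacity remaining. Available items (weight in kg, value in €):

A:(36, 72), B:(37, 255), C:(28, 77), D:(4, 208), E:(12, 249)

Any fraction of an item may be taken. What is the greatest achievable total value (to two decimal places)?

Order: D (208/4=52.00) > E (249/12=20.75) > B (255/37=6.89) > C (77/28=2.75) > A (72/36=2.00)
Fill: take D (4 @ 208) → take E (12 @ 249) → take B (37 @ 255) → take 8/28 of C → 22.00; 61/61 used.
Total value = 734.00

734.00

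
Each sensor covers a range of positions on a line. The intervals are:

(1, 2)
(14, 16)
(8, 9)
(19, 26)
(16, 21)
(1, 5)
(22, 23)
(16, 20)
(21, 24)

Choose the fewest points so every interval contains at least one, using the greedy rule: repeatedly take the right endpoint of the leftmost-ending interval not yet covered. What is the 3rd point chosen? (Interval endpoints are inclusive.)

Sort by right endpoint; whenever an interval is uncovered, place a point at its right end.
By right end: [1,2]  [1,5]  [8,9]  [14,16]  [16,20]  [16,21]  [22,23]  [21,24]  [19,26]
[1,2] uncovered → point at 2; [8,9] uncovered → point at 9; [14,16] uncovered → point at 16; [22,23] uncovered → point at 23.
Points: 2, 9, 16, 23 (4 total).

16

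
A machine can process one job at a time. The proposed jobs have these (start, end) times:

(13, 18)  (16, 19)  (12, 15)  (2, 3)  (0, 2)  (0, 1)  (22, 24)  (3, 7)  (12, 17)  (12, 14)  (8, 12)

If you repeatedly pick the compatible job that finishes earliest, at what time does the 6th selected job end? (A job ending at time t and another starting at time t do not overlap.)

19

Sort by end time and greedily take each interval whose start is ≥ the last chosen end.
Sorted by end: (0,1)  (0,2)  (2,3)  (3,7)  (8,12)  (12,14)  (12,15)  (12,17)  (13,18)  (16,19)  (22,24)
take (0,1); take (2,3); take (3,7); take (8,12); take (12,14); skip (12,15); take (16,19); take (22,24).
Selected: (0,1) (2,3) (3,7) (8,12) (12,14) (16,19) (22,24)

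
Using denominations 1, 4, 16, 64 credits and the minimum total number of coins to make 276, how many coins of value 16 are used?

1

276 = 4×64 + 1×16 + 1×4
Count of 16: 1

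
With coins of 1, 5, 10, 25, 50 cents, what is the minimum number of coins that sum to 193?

9

193 − 3×50→43 − 1×25→18 − 1×10→8 − 1×5→3 − 3×1→0
Total coins = 3 + 1 + 1 + 1 + 3 = 9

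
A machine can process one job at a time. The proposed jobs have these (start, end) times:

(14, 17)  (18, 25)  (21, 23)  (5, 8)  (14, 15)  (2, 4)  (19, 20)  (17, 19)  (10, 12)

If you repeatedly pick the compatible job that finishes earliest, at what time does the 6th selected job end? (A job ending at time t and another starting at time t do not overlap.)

Sorted by end: (2,4)  (5,8)  (10,12)  (14,15)  (14,17)  (17,19)  (19,20)  (21,23)  (18,25)
take (2,4); take (5,8); take (10,12); take (14,15); skip (14,17); take (17,19); take (19,20); take (21,23).
Selected: (2,4) (5,8) (10,12) (14,15) (17,19) (19,20) (21,23)

20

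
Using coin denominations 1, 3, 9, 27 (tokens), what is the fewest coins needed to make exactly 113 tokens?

7

113 = 4×27 + 1×3 + 2×1
Total coins = 4 + 1 + 2 = 7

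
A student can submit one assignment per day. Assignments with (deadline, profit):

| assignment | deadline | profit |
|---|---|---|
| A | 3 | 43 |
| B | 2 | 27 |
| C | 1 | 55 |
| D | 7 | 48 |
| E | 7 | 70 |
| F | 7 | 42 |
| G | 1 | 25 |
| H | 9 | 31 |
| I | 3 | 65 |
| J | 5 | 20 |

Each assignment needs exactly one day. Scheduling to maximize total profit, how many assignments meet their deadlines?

Take jobs in profit order; each goes to the latest open slot no later than its deadline.
By profit: E(d7,70), I(d3,65), C(d1,55), D(d7,48), A(d3,43), F(d7,42), H(d9,31), B(d2,27), G(d1,25), J(d5,20)
E→slot 7; I→slot 3; C→slot 1; D→slot 6; A→slot 2; F→slot 5; H→slot 9; B skipped; G skipped; J→slot 4.
8 of 10 scheduled.

8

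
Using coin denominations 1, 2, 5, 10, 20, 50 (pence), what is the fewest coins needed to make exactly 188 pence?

8

Greedy: take as many of the largest coin as possible, then repeat with the remainder.
188 − 3×50→38 − 1×20→18 − 1×10→8 − 1×5→3 − 1×2→1 − 1×1→0
Total coins = 3 + 1 + 1 + 1 + 1 + 1 = 8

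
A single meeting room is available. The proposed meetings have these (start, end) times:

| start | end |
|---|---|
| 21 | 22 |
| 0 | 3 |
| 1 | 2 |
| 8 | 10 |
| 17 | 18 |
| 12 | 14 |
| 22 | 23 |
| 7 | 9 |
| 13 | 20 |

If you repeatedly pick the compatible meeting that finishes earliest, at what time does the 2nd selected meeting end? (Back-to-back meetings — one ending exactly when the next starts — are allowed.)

Greedy by earliest finish: after sorting by end time, pick each interval compatible with the last pick.
By end time: (1,2), (0,3), (7,9), (8,10), (12,14), (17,18), (13,20), (21,22), (22,23).
Pick (1,2); next start ≥ 2 → (7,9); next start ≥ 9 → (12,14); next start ≥ 14 → (17,18); next start ≥ 18 → (21,22); next start ≥ 22 → (22,23).
Selected: (1,2) (7,9) (12,14) (17,18) (21,22) (22,23)

9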